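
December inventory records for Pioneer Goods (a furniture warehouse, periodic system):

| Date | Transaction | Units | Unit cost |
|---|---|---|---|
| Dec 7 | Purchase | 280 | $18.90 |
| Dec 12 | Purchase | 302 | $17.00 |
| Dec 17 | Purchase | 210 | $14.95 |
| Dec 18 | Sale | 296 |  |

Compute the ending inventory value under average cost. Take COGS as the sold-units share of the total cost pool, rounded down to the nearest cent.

Ending inventory = $8,495.57

Dec 18, sell 296: 296/792 × $13,565.50 → $5,069.93
Ending inventory (cost pool remaining) = $8,495.57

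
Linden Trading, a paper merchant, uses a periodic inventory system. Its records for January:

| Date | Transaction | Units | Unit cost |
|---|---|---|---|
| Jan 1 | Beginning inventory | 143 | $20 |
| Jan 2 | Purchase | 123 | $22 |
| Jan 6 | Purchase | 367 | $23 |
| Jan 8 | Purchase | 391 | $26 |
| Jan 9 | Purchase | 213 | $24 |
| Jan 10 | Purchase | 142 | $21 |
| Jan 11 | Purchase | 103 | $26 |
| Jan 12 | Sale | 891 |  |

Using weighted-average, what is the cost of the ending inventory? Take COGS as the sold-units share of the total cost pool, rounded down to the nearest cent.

Ending inventory = $13,935.56

Jan 12, sell 891: 891/1482 × $34,945.00 → $21,009.44
Ending inventory (cost pool remaining) = $13,935.56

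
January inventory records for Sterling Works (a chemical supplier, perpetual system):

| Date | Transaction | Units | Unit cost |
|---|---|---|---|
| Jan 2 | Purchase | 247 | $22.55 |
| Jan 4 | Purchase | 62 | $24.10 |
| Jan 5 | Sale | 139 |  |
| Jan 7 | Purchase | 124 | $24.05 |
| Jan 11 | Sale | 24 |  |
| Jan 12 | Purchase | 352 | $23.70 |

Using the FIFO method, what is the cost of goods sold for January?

Jan 5, 139 sold [FIFO — oldest first]: 139 @ $22.55 = $3,134.45
Jan 11, 24 sold [FIFO — oldest first]: 24 @ $22.55 = $541.20
Total COGS = $3,134.45 + $541.20 = $3,675.65
Ending inventory: 84 @ $22.55 + 62 @ $24.10 + 124 @ $24.05 + 352 @ $23.70 = $14,713.00

COGS = $3,675.65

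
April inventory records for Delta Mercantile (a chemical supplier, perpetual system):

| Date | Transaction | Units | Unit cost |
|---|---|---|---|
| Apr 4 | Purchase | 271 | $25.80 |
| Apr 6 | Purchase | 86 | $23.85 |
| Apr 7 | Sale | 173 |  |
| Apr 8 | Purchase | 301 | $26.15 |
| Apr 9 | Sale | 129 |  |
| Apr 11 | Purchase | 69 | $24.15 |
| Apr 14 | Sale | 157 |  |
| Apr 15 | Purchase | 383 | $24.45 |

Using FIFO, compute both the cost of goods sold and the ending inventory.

Apr 7, 173 sold [FIFO — oldest first]: 173 @ $25.80 = $4,463.40
Apr 9, 129 sold [FIFO — oldest first]: 98 @ $25.80 + 31 @ $23.85 = $3,267.75
Apr 14, 157 sold [FIFO — oldest first]: 55 @ $23.85 + 102 @ $26.15 = $3,979.05
Total COGS = $4,463.40 + $3,267.75 + $3,979.05 = $11,710.20
Ending inventory: 199 @ $26.15 + 69 @ $24.15 + 383 @ $24.45 = $16,234.55

COGS = $11,710.20; ending inventory = $16,234.55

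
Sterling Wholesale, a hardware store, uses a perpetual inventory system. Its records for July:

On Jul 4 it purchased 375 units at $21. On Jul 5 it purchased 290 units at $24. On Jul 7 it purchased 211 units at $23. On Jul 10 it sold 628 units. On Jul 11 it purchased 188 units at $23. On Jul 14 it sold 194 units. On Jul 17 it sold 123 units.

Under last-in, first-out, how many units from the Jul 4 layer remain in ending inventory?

119

Jul 10, 628 sold [LIFO — newest first]: 211 @ $23 + 290 @ $24 + 127 @ $21 = $14,480
Jul 14, 194 sold [LIFO — newest first]: 188 @ $23 + 6 @ $21 = $4,450
Jul 17, 123 sold [LIFO — newest first]: 123 @ $21 = $2,583
Total COGS = $14,480 + $4,450 + $2,583 = $21,513
Ending inventory: 119 @ $21 = $2,499
Check: goods available $24,012 = COGS $21,513 + ending $2,499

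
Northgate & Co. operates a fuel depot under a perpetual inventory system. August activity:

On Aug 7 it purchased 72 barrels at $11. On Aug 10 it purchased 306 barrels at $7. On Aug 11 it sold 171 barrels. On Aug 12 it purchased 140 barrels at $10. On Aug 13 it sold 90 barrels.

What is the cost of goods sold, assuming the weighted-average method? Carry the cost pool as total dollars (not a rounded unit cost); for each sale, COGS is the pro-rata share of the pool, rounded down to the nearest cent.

COGS = $2,107.12

After Aug 7: 72 on hand, pool $792.00 (≈ $11.0000 each)
After Aug 10: 378 on hand, pool $2,934.00 (≈ $7.7619 each)
Aug 11, sell 171: 171/378 × $2,934.00 → $1,327.28
After Aug 12: 347 on hand, pool $3,006.72 (≈ $8.6649 each)
Aug 13, sell 90: 90/347 × $3,006.72 → $779.84
Total COGS = $1,327.28 + $779.84 = $2,107.12
Ending inventory (cost pool remaining) = $2,226.88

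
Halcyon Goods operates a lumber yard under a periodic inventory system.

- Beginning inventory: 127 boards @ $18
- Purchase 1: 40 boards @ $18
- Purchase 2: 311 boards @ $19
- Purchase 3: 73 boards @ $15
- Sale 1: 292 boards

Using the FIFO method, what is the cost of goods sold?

Sale 1 (292) [FIFO — oldest first]: 127 @ $18 + 40 @ $18 + 125 @ $19 = $5,381
Ending inventory: 186 @ $19 + 73 @ $15 = $4,629
Check: goods available $10,010 = COGS $5,381 + ending $4,629

COGS = $5,381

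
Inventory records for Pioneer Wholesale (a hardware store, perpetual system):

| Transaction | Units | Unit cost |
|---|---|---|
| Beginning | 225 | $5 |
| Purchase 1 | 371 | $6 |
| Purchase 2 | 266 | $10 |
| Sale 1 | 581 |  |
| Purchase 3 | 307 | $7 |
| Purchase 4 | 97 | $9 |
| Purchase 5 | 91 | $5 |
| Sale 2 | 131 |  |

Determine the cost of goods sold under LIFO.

COGS = $5,365

Sale 1 (581) [LIFO — newest first]: 266 @ $10 + 315 @ $6 = $4,550
Sale 2 (131) [LIFO — newest first]: 91 @ $5 + 40 @ $9 = $815
Total COGS = $4,550 + $815 = $5,365
Ending inventory: 225 @ $5 + 56 @ $6 + 307 @ $7 + 57 @ $9 = $4,123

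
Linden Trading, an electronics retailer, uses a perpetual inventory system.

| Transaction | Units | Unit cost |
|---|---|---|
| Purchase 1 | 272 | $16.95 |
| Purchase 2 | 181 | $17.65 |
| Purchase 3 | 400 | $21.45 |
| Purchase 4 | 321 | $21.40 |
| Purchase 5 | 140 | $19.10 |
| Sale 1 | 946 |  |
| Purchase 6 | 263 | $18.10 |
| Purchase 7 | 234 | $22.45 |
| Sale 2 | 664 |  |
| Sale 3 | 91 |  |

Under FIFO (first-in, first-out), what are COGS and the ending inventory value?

Sale 1 (946) [FIFO — oldest first]: 272 @ $16.95 + 181 @ $17.65 + 400 @ $21.45 + 93 @ $21.40 = $18,375.25
Sale 2 (664) [FIFO — oldest first]: 228 @ $21.40 + 140 @ $19.10 + 263 @ $18.10 + 33 @ $22.45 = $13,054.35
Sale 3 (91) [FIFO — oldest first]: 91 @ $22.45 = $2,042.95
Total COGS = $18,375.25 + $13,054.35 + $2,042.95 = $33,472.55
Ending inventory: 110 @ $22.45 = $2,469.50
Check: goods available $35,942.05 = COGS $33,472.55 + ending $2,469.50

COGS = $33,472.55; ending inventory = $2,469.50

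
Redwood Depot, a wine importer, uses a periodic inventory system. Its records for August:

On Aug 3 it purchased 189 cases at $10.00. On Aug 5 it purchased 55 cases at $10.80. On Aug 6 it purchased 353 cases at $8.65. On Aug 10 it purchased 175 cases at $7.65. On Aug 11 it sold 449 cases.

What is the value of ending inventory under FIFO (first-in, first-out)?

Aug 11, 449 sold [FIFO — oldest first]: 189 @ $10.00 + 55 @ $10.80 + 205 @ $8.65 = $4,257.25
Ending inventory: 148 @ $8.65 + 175 @ $7.65 = $2,618.95

Ending inventory = $2,618.95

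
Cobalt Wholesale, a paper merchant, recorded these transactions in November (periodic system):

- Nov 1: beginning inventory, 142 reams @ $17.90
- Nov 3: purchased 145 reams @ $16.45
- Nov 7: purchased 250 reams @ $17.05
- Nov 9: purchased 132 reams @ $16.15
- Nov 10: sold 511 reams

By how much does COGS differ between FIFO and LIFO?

$229.90

FIFO COGS: 142 @ $17.90 + 145 @ $16.45 + 224 @ $17.05 = $8,746.25
LIFO COGS: 132 @ $16.15 + 250 @ $17.05 + 129 @ $16.45 = $8,516.35
Difference = |$8,746.25 − $8,516.35| = $229.90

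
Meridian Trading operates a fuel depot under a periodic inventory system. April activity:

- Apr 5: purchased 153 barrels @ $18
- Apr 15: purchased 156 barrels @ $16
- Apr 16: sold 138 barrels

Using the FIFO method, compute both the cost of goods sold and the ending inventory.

Apr 16, 138 sold [FIFO — oldest first]: 138 @ $18 = $2,484
Ending inventory: 15 @ $18 + 156 @ $16 = $2,766

COGS = $2,484; ending inventory = $2,766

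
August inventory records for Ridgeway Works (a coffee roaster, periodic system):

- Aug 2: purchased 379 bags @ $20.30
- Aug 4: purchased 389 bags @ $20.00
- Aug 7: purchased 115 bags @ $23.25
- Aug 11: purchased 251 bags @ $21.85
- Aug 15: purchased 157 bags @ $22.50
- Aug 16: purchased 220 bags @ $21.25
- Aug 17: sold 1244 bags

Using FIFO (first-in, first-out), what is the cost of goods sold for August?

COGS = $26,106.80

Aug 17, 1244 sold [FIFO — oldest first]: 379 @ $20.30 + 389 @ $20.00 + 115 @ $23.25 + 251 @ $21.85 + 110 @ $22.50 = $26,106.80
Ending inventory: 47 @ $22.50 + 220 @ $21.25 = $5,732.50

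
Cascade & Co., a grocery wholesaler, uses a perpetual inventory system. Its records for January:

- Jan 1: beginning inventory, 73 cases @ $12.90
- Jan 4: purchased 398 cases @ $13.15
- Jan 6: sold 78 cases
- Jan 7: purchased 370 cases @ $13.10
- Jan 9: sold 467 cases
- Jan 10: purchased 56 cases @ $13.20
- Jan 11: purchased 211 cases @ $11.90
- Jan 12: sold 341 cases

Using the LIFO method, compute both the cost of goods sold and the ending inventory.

COGS = $11,371.45; ending inventory = $2,901.05

Jan 6, 78 sold [LIFO — newest first]: 78 @ $13.15 = $1,025.70
Jan 9, 467 sold [LIFO — newest first]: 370 @ $13.10 + 97 @ $13.15 = $6,122.55
Jan 12, 341 sold [LIFO — newest first]: 211 @ $11.90 + 56 @ $13.20 + 74 @ $13.15 = $4,223.20
Total COGS = $1,025.70 + $6,122.55 + $4,223.20 = $11,371.45
Ending inventory: 73 @ $12.90 + 149 @ $13.15 = $2,901.05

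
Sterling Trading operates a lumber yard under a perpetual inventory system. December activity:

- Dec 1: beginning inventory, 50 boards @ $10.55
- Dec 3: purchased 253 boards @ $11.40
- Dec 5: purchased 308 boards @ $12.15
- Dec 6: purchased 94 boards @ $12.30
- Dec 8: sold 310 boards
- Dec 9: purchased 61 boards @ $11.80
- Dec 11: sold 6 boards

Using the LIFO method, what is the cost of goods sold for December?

Dec 8, 310 sold [LIFO — newest first]: 94 @ $12.30 + 216 @ $12.15 = $3,780.60
Dec 11, 6 sold [LIFO — newest first]: 6 @ $11.80 = $70.80
Total COGS = $3,780.60 + $70.80 = $3,851.40
Ending inventory: 50 @ $10.55 + 253 @ $11.40 + 92 @ $12.15 + 55 @ $11.80 = $5,178.50

COGS = $3,851.40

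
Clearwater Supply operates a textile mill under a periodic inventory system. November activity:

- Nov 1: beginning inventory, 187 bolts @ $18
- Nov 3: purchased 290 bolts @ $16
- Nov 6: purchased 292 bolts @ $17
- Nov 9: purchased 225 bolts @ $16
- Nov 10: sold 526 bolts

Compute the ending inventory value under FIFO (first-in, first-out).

Ending inventory = $7,731

Nov 10, 526 sold [FIFO — oldest first]: 187 @ $18 + 290 @ $16 + 49 @ $17 = $8,839
Ending inventory: 243 @ $17 + 225 @ $16 = $7,731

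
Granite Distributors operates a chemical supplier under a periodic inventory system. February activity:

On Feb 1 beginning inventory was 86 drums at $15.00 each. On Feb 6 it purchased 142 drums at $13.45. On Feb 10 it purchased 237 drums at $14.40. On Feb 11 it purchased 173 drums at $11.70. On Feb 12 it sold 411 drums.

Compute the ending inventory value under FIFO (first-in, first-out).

Feb 12, 411 sold [FIFO — oldest first]: 86 @ $15.00 + 142 @ $13.45 + 183 @ $14.40 = $5,835.10
Ending inventory: 54 @ $14.40 + 173 @ $11.70 = $2,801.70
Check: goods available $8,636.80 = COGS $5,835.10 + ending $2,801.70

Ending inventory = $2,801.70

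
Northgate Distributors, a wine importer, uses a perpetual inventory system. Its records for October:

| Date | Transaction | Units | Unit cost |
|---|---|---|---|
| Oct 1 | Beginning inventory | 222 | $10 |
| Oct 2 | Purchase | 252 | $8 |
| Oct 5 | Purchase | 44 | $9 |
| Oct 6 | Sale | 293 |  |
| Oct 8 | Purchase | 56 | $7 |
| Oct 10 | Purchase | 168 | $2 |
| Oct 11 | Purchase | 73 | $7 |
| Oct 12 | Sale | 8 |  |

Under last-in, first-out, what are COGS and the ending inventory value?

Oct 6, 293 sold [LIFO — newest first]: 44 @ $9 + 249 @ $8 = $2,388
Oct 12, 8 sold [LIFO — newest first]: 8 @ $7 = $56
Total COGS = $2,388 + $56 = $2,444
Ending inventory: 222 @ $10 + 3 @ $8 + 56 @ $7 + 168 @ $2 + 65 @ $7 = $3,427
Check: goods available $5,871 = COGS $2,444 + ending $3,427

COGS = $2,444; ending inventory = $3,427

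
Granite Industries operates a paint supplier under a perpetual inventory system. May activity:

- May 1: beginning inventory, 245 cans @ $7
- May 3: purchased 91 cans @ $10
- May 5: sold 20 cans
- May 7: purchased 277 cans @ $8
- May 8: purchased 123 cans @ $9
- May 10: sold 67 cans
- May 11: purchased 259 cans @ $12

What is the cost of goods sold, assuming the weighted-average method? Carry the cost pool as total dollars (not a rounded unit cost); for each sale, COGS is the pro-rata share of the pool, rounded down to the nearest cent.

COGS = $698.21

After May 1: 245 on hand, pool $1,715.00 (≈ $7.0000 each)
After May 3: 336 on hand, pool $2,625.00 (≈ $7.8125 each)
May 5, sell 20: 20/336 × $2,625.00 → $156.25
After May 7: 593 on hand, pool $4,684.75 (≈ $7.9001 each)
After May 8: 716 on hand, pool $5,791.75 (≈ $8.0890 each)
May 10, sell 67: 67/716 × $5,791.75 → $541.96
After May 11: 908 on hand, pool $8,357.79 (≈ $9.2046 each)
Total COGS = $156.25 + $541.96 = $698.21
Ending inventory (cost pool remaining) = $8,357.79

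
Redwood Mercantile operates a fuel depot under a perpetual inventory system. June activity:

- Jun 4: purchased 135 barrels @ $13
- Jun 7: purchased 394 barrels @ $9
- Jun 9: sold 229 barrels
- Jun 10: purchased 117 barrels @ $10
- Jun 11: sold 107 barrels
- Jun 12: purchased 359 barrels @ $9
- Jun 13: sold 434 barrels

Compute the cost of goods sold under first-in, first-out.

Jun 9, 229 sold [FIFO — oldest first]: 135 @ $13 + 94 @ $9 = $2,601
Jun 11, 107 sold [FIFO — oldest first]: 107 @ $9 = $963
Jun 13, 434 sold [FIFO — oldest first]: 193 @ $9 + 117 @ $10 + 124 @ $9 = $4,023
Total COGS = $2,601 + $963 + $4,023 = $7,587
Ending inventory: 235 @ $9 = $2,115

COGS = $7,587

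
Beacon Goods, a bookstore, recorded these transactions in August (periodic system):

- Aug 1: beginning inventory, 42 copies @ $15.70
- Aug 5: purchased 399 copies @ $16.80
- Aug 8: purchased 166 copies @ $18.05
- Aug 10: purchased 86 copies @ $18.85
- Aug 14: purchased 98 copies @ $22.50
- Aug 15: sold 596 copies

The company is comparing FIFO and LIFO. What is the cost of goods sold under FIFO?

FIFO COGS: 42 @ $15.70 + 399 @ $16.80 + 155 @ $18.05 = $10,160.35
LIFO COGS: 98 @ $22.50 + 86 @ $18.85 + 166 @ $18.05 + 246 @ $16.80 = $10,955.20

COGS = $10,160.35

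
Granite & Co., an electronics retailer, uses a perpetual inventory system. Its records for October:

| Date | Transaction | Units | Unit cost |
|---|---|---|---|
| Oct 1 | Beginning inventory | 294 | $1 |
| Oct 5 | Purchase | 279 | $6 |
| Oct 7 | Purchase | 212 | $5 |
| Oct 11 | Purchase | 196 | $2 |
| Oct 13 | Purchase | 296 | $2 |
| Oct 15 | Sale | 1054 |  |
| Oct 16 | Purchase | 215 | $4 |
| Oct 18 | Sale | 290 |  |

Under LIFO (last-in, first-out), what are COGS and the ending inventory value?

COGS = $4,724; ending inventory = $148

Oct 15, 1054 sold [LIFO — newest first]: 296 @ $2 + 196 @ $2 + 212 @ $5 + 279 @ $6 + 71 @ $1 = $3,789
Oct 18, 290 sold [LIFO — newest first]: 215 @ $4 + 75 @ $1 = $935
Total COGS = $3,789 + $935 = $4,724
Ending inventory: 148 @ $1 = $148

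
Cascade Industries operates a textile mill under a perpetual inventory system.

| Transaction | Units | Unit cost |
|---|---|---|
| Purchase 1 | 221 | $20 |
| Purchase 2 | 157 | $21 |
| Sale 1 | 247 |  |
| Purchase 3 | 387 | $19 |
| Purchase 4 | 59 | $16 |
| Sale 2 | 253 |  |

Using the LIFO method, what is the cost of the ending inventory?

Ending inventory = $6,287

Sale 1 (247) [LIFO — newest first]: 157 @ $21 + 90 @ $20 = $5,097
Sale 2 (253) [LIFO — newest first]: 59 @ $16 + 194 @ $19 = $4,630
Total COGS = $5,097 + $4,630 = $9,727
Ending inventory: 131 @ $20 + 193 @ $19 = $6,287
Check: goods available $16,014 = COGS $9,727 + ending $6,287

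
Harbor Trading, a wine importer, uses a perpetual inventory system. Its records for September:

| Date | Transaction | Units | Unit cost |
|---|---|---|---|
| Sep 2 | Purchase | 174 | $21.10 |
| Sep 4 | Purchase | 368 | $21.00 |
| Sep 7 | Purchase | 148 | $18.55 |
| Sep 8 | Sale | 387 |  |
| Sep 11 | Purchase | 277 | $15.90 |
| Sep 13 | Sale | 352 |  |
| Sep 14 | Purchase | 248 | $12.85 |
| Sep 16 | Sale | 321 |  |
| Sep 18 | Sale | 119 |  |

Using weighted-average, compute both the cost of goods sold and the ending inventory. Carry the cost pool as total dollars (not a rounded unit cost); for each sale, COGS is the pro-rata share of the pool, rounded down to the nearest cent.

COGS = $21,179.27; ending inventory = $556.63

After Sep 2: 174 on hand, pool $3,671.40 (≈ $21.1000 each)
After Sep 4: 542 on hand, pool $11,399.40 (≈ $21.0321 each)
After Sep 7: 690 on hand, pool $14,144.80 (≈ $20.4997 each)
Sep 8, sell 387: 387/690 × $14,144.80 → $7,933.38
After Sep 11: 580 on hand, pool $10,615.72 (≈ $18.3030 each)
Sep 13, sell 352: 352/580 × $10,615.72 → $6,442.64
After Sep 14: 476 on hand, pool $7,359.88 (≈ $15.4619 each)
Sep 16, sell 321: 321/476 × $7,359.88 → $4,963.28
Sep 18, sell 119: 119/155 × $2,396.60 → $1,839.97
Total COGS = $7,933.38 + $6,442.64 + $4,963.28 + $1,839.97 = $21,179.27
Ending inventory (cost pool remaining) = $556.63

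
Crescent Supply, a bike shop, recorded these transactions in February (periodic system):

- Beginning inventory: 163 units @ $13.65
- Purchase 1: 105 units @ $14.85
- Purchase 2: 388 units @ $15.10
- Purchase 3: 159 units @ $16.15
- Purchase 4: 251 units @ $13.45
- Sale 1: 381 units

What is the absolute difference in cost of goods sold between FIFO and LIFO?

$15.05

FIFO COGS: 163 @ $13.65 + 105 @ $14.85 + 113 @ $15.10 = $5,490.50
LIFO COGS: 251 @ $13.45 + 130 @ $16.15 = $5,475.45
Difference = |$5,490.50 − $5,475.45| = $15.05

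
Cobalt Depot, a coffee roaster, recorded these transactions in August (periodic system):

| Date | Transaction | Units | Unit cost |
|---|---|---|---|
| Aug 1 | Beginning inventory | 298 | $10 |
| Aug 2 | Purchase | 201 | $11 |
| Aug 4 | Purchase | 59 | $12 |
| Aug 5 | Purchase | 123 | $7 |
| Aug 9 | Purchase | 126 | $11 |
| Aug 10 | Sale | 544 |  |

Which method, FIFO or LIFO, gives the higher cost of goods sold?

FIFO

FIFO COGS: 298 @ $10 + 201 @ $11 + 45 @ $12 = $5,731
LIFO COGS: 126 @ $11 + 123 @ $7 + 59 @ $12 + 201 @ $11 + 35 @ $10 = $5,516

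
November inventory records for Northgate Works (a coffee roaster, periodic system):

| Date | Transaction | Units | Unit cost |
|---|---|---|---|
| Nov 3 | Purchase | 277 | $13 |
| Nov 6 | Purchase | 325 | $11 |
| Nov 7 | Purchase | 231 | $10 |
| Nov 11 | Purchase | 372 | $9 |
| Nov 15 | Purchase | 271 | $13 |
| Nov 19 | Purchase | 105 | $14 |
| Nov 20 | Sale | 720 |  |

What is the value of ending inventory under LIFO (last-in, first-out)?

Ending inventory = $9,738

Nov 20, 720 sold [LIFO — newest first]: 105 @ $14 + 271 @ $13 + 344 @ $9 = $8,089
Ending inventory: 277 @ $13 + 325 @ $11 + 231 @ $10 + 28 @ $9 = $9,738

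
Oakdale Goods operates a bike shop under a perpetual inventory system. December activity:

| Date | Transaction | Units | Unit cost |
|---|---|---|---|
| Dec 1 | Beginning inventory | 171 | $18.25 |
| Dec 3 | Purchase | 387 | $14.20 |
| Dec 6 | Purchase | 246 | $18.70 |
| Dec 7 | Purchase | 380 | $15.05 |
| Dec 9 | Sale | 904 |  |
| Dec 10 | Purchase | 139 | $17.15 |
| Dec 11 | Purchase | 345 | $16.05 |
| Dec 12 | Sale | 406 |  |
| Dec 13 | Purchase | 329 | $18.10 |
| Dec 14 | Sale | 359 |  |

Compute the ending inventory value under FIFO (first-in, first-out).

Dec 9, 904 sold [FIFO — oldest first]: 171 @ $18.25 + 387 @ $14.20 + 246 @ $18.70 + 100 @ $15.05 = $14,721.35
Dec 12, 406 sold [FIFO — oldest first]: 280 @ $15.05 + 126 @ $17.15 = $6,374.90
Dec 14, 359 sold [FIFO — oldest first]: 13 @ $17.15 + 345 @ $16.05 + 1 @ $18.10 = $5,778.30
Total COGS = $14,721.35 + $6,374.90 + $5,778.30 = $26,874.55
Ending inventory: 328 @ $18.10 = $5,936.80

Ending inventory = $5,936.80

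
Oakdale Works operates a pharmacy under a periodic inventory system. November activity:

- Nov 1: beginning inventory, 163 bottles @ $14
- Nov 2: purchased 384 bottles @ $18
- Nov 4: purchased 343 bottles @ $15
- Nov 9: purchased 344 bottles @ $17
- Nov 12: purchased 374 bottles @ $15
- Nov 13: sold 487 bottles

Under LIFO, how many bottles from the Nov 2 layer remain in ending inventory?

Nov 13, 487 sold [LIFO — newest first]: 374 @ $15 + 113 @ $17 = $7,531
Ending inventory: 163 @ $14 + 384 @ $18 + 343 @ $15 + 231 @ $17 = $18,266

384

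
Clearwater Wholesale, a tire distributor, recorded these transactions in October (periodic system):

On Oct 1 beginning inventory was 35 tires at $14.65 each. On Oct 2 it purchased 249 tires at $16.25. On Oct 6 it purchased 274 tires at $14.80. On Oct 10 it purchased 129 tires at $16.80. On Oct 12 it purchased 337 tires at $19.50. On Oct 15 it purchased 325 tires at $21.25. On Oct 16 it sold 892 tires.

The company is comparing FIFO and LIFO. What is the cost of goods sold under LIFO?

COGS = $17,139.75

FIFO COGS: 35 @ $14.65 + 249 @ $16.25 + 274 @ $14.80 + 129 @ $16.80 + 205 @ $19.50 = $14,778.90
LIFO COGS: 325 @ $21.25 + 337 @ $19.50 + 129 @ $16.80 + 101 @ $14.80 = $17,139.75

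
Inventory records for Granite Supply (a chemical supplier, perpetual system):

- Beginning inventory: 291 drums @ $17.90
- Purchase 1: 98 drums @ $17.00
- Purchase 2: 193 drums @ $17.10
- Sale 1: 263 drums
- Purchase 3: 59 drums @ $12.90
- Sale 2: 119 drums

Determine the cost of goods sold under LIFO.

COGS = $6,300.20

Sale 1 (263) [LIFO — newest first]: 193 @ $17.10 + 70 @ $17.00 = $4,490.30
Sale 2 (119) [LIFO — newest first]: 59 @ $12.90 + 28 @ $17.00 + 32 @ $17.90 = $1,809.90
Total COGS = $4,490.30 + $1,809.90 = $6,300.20
Ending inventory: 259 @ $17.90 = $4,636.10
Check: goods available $10,936.30 = COGS $6,300.20 + ending $4,636.10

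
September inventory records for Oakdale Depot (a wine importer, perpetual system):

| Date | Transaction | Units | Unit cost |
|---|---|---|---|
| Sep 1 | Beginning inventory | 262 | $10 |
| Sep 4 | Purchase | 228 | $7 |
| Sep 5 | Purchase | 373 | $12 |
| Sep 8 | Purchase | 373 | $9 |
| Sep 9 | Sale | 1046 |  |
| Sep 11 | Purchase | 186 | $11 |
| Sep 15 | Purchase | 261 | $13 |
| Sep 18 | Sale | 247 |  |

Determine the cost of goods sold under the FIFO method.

COGS = $12,676

Sep 9, 1046 sold [FIFO — oldest first]: 262 @ $10 + 228 @ $7 + 373 @ $12 + 183 @ $9 = $10,339
Sep 18, 247 sold [FIFO — oldest first]: 190 @ $9 + 57 @ $11 = $2,337
Total COGS = $10,339 + $2,337 = $12,676
Ending inventory: 129 @ $11 + 261 @ $13 = $4,812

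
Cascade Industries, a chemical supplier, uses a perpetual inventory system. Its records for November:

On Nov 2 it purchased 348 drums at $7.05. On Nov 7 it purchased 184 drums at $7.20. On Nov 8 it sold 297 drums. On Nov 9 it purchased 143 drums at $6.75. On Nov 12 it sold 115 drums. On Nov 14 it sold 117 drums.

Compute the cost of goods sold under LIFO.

Nov 8, 297 sold [LIFO — newest first]: 184 @ $7.20 + 113 @ $7.05 = $2,121.45
Nov 12, 115 sold [LIFO — newest first]: 115 @ $6.75 = $776.25
Nov 14, 117 sold [LIFO — newest first]: 28 @ $6.75 + 89 @ $7.05 = $816.45
Total COGS = $2,121.45 + $776.25 + $816.45 = $3,714.15
Ending inventory: 146 @ $7.05 = $1,029.30
Check: goods available $4,743.45 = COGS $3,714.15 + ending $1,029.30

COGS = $3,714.15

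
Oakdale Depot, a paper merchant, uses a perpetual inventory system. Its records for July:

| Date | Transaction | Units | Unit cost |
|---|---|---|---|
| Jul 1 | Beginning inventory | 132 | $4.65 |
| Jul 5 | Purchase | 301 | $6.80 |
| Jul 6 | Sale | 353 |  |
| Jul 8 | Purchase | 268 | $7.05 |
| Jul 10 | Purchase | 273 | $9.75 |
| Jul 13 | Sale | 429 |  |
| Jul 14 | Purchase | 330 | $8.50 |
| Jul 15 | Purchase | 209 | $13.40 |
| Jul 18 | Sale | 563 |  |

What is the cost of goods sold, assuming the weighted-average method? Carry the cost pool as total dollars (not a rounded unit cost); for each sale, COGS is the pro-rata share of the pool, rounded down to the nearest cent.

After Jul 1: 132 on hand, pool $613.80 (≈ $4.6500 each)
After Jul 5: 433 on hand, pool $2,660.60 (≈ $6.1446 each)
Jul 6, sell 353: 353/433 × $2,660.60 → $2,169.03
After Jul 8: 348 on hand, pool $2,380.97 (≈ $6.8419 each)
After Jul 10: 621 on hand, pool $5,042.72 (≈ $8.1203 each)
Jul 13, sell 429: 429/621 × $5,042.72 → $3,483.61
After Jul 14: 522 on hand, pool $4,364.11 (≈ $8.3604 each)
After Jul 15: 731 on hand, pool $7,164.71 (≈ $9.8012 each)
Jul 18, sell 563: 563/731 × $7,164.71 → $5,518.10
Total COGS = $2,169.03 + $3,483.61 + $5,518.10 = $11,170.74
Ending inventory (cost pool remaining) = $1,646.61
Check: goods available $12,817.35 = COGS $11,170.74 + ending $1,646.61

COGS = $11,170.74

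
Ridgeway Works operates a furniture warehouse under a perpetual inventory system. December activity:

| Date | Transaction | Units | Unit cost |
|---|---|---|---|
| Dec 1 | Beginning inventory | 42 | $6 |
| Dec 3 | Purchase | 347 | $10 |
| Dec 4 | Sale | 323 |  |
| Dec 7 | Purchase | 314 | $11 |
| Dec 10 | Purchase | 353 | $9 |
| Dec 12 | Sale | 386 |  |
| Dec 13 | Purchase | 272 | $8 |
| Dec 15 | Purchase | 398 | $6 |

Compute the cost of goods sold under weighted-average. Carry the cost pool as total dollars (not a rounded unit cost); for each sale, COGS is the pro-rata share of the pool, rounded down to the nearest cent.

After Dec 1: 42 on hand, pool $252.00 (≈ $6.0000 each)
After Dec 3: 389 on hand, pool $3,722.00 (≈ $9.5681 each)
Dec 4, sell 323: 323/389 × $3,722.00 → $3,090.50
After Dec 7: 380 on hand, pool $4,085.50 (≈ $10.7513 each)
After Dec 10: 733 on hand, pool $7,262.50 (≈ $9.9079 each)
Dec 12, sell 386: 386/733 × $7,262.50 → $3,824.45
After Dec 13: 619 on hand, pool $5,614.05 (≈ $9.0695 each)
After Dec 15: 1017 on hand, pool $8,002.05 (≈ $7.8683 each)
Total COGS = $3,090.50 + $3,824.45 = $6,914.95
Ending inventory (cost pool remaining) = $8,002.05

COGS = $6,914.95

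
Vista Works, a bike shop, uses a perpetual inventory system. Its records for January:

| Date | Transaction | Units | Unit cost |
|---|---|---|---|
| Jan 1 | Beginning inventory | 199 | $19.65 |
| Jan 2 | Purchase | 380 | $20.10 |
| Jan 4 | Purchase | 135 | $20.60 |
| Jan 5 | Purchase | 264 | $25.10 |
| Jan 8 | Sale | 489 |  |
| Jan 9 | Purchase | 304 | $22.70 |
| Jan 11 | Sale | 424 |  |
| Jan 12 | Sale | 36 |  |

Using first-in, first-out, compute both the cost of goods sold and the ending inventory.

COGS = $20,227.85; ending inventory = $7,628.70

Jan 8, 489 sold [FIFO — oldest first]: 199 @ $19.65 + 290 @ $20.10 = $9,739.35
Jan 11, 424 sold [FIFO — oldest first]: 90 @ $20.10 + 135 @ $20.60 + 199 @ $25.10 = $9,584.90
Jan 12, 36 sold [FIFO — oldest first]: 36 @ $25.10 = $903.60
Total COGS = $9,739.35 + $9,584.90 + $903.60 = $20,227.85
Ending inventory: 29 @ $25.10 + 304 @ $22.70 = $7,628.70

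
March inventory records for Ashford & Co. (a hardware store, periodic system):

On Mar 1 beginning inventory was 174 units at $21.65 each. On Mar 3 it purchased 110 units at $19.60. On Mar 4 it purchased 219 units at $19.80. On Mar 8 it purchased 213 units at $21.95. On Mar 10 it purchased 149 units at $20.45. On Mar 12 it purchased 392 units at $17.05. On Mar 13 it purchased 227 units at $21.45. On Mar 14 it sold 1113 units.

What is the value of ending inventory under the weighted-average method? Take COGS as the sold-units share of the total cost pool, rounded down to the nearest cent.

Mar 14, sell 1113: 1113/1484 × $29,534.45 → $22,150.83
Ending inventory (cost pool remaining) = $7,383.62
Check: goods available $29,534.45 = COGS $22,150.83 + ending $7,383.62

Ending inventory = $7,383.62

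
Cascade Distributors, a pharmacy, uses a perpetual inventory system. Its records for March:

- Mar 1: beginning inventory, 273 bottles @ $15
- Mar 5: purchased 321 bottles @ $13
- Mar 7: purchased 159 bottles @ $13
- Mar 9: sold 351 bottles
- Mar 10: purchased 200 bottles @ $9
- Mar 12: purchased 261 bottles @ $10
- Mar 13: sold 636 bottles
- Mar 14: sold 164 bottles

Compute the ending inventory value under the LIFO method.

Ending inventory = $945

Mar 9, 351 sold [LIFO — newest first]: 159 @ $13 + 192 @ $13 = $4,563
Mar 13, 636 sold [LIFO — newest first]: 261 @ $10 + 200 @ $9 + 129 @ $13 + 46 @ $15 = $6,777
Mar 14, 164 sold [LIFO — newest first]: 164 @ $15 = $2,460
Total COGS = $4,563 + $6,777 + $2,460 = $13,800
Ending inventory: 63 @ $15 = $945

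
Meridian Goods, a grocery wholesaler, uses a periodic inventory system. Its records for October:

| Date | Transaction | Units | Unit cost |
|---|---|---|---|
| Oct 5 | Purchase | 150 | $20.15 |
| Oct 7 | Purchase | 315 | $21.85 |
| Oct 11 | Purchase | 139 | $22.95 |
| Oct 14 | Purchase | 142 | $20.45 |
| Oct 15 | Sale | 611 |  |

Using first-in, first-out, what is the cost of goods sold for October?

Oct 15, 611 sold [FIFO — oldest first]: 150 @ $20.15 + 315 @ $21.85 + 139 @ $22.95 + 7 @ $20.45 = $13,238.45
Ending inventory: 135 @ $20.45 = $2,760.75

COGS = $13,238.45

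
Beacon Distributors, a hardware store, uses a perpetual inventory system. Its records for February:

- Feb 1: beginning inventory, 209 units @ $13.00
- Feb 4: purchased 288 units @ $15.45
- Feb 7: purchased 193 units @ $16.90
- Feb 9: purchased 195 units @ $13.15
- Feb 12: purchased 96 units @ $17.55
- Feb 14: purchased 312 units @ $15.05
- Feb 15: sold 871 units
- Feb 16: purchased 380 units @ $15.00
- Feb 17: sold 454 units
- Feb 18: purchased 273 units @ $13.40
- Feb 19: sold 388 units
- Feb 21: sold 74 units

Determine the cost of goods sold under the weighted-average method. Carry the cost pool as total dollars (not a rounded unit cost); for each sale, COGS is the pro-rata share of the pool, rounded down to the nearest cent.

COGS = $26,458.78

After Feb 1: 209 on hand, pool $2,717.00 (≈ $13.0000 each)
After Feb 4: 497 on hand, pool $7,166.60 (≈ $14.4197 each)
After Feb 7: 690 on hand, pool $10,428.30 (≈ $15.1135 each)
After Feb 9: 885 on hand, pool $12,992.55 (≈ $14.6808 each)
After Feb 12: 981 on hand, pool $14,677.35 (≈ $14.9616 each)
After Feb 14: 1293 on hand, pool $19,372.95 (≈ $14.9829 each)
Feb 15, sell 871: 871/1293 × $19,372.95 → $13,050.14
After Feb 16: 802 on hand, pool $12,022.81 (≈ $14.9910 each)
Feb 17, sell 454: 454/802 × $12,022.81 → $6,805.92
After Feb 18: 621 on hand, pool $8,875.09 (≈ $14.2916 each)
Feb 19, sell 388: 388/621 × $8,875.09 → $5,545.14
Feb 21, sell 74: 74/233 × $3,329.95 → $1,057.58
Total COGS = $13,050.14 + $6,805.92 + $5,545.14 + $1,057.58 = $26,458.78
Ending inventory (cost pool remaining) = $2,272.37
Check: goods available $28,731.15 = COGS $26,458.78 + ending $2,272.37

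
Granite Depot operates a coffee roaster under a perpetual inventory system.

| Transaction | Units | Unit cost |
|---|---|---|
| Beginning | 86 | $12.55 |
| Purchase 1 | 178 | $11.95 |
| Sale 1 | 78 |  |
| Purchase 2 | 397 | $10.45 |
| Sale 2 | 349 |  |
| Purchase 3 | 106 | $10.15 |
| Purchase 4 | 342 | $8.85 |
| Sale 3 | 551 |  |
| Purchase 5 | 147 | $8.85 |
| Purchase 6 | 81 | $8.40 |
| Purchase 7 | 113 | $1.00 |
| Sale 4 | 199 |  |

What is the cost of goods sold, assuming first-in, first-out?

Sale 1 (78) [FIFO — oldest first]: 78 @ $12.55 = $978.90
Sale 2 (349) [FIFO — oldest first]: 8 @ $12.55 + 178 @ $11.95 + 163 @ $10.45 = $3,930.85
Sale 3 (551) [FIFO — oldest first]: 234 @ $10.45 + 106 @ $10.15 + 211 @ $8.85 = $5,388.55
Sale 4 (199) [FIFO — oldest first]: 131 @ $8.85 + 68 @ $8.85 = $1,761.15
Total COGS = $978.90 + $3,930.85 + $5,388.55 + $1,761.15 = $12,059.45
Ending inventory: 79 @ $8.85 + 81 @ $8.40 + 113 @ $1.00 = $1,492.55

COGS = $12,059.45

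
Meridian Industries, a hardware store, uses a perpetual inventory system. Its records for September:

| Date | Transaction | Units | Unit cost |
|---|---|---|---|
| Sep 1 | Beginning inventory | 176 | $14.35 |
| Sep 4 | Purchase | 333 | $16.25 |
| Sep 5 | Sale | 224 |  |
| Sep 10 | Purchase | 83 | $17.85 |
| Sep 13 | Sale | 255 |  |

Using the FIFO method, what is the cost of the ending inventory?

Ending inventory = $1,969.05

Sep 5, 224 sold [FIFO — oldest first]: 176 @ $14.35 + 48 @ $16.25 = $3,305.60
Sep 13, 255 sold [FIFO — oldest first]: 255 @ $16.25 = $4,143.75
Total COGS = $3,305.60 + $4,143.75 = $7,449.35
Ending inventory: 30 @ $16.25 + 83 @ $17.85 = $1,969.05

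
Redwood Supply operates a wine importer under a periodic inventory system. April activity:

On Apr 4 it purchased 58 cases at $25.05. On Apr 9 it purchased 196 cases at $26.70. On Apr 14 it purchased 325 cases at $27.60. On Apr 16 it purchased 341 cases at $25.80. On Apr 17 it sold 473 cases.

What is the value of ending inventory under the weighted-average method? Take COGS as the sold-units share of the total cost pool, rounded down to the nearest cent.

Ending inventory = $11,881.41

Apr 17, sell 473: 473/920 × $24,453.90 → $12,572.49
Ending inventory (cost pool remaining) = $11,881.41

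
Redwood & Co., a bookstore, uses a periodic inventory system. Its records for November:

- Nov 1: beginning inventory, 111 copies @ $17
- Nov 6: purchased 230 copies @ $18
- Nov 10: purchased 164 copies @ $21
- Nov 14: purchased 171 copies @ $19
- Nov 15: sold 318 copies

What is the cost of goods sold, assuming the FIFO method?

COGS = $5,613

Nov 15, 318 sold [FIFO — oldest first]: 111 @ $17 + 207 @ $18 = $5,613
Ending inventory: 23 @ $18 + 164 @ $21 + 171 @ $19 = $7,107
Check: goods available $12,720 = COGS $5,613 + ending $7,107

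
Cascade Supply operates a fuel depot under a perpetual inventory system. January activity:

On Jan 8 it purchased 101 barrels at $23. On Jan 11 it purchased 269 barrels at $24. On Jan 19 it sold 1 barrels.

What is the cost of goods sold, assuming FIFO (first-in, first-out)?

Jan 19, 1 sold [FIFO — oldest first]: 1 @ $23 = $23
Ending inventory: 100 @ $23 + 269 @ $24 = $8,756

COGS = $23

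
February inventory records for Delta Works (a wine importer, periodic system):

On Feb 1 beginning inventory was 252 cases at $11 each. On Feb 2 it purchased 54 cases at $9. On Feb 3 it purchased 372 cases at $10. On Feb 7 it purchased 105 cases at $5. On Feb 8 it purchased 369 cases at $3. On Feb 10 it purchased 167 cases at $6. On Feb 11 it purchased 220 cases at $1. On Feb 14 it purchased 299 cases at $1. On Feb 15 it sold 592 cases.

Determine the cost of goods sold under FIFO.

COGS = $6,118

Feb 15, 592 sold [FIFO — oldest first]: 252 @ $11 + 54 @ $9 + 286 @ $10 = $6,118
Ending inventory: 86 @ $10 + 105 @ $5 + 369 @ $3 + 167 @ $6 + 220 @ $1 + 299 @ $1 = $4,013
Check: goods available $10,131 = COGS $6,118 + ending $4,013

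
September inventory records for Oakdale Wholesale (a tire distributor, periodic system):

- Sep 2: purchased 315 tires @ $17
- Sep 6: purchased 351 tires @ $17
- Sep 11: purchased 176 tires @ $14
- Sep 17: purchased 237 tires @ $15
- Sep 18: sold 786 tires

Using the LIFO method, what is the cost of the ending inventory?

Ending inventory = $4,981

Sep 18, 786 sold [LIFO — newest first]: 237 @ $15 + 176 @ $14 + 351 @ $17 + 22 @ $17 = $12,360
Ending inventory: 293 @ $17 = $4,981
Check: goods available $17,341 = COGS $12,360 + ending $4,981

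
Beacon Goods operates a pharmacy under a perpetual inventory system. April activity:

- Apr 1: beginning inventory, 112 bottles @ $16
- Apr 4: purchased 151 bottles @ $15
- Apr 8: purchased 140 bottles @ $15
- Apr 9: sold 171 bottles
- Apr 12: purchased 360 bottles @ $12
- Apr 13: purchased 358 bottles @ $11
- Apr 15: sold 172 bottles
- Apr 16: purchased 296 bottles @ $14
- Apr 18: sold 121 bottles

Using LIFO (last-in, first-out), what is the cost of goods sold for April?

Apr 9, 171 sold [LIFO — newest first]: 140 @ $15 + 31 @ $15 = $2,565
Apr 15, 172 sold [LIFO — newest first]: 172 @ $11 = $1,892
Apr 18, 121 sold [LIFO — newest first]: 121 @ $14 = $1,694
Total COGS = $2,565 + $1,892 + $1,694 = $6,151
Ending inventory: 112 @ $16 + 120 @ $15 + 360 @ $12 + 186 @ $11 + 175 @ $14 = $12,408

COGS = $6,151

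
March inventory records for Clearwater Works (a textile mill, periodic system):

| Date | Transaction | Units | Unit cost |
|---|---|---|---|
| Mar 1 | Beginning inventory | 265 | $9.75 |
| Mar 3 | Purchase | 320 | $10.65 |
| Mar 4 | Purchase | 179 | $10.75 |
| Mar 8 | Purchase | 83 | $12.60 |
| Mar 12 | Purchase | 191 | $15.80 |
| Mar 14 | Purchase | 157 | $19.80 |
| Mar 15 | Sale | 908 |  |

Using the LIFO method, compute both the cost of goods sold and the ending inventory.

Mar 15, 908 sold [LIFO — newest first]: 157 @ $19.80 + 191 @ $15.80 + 83 @ $12.60 + 179 @ $10.75 + 298 @ $10.65 = $12,270.15
Ending inventory: 265 @ $9.75 + 22 @ $10.65 = $2,818.05

COGS = $12,270.15; ending inventory = $2,818.05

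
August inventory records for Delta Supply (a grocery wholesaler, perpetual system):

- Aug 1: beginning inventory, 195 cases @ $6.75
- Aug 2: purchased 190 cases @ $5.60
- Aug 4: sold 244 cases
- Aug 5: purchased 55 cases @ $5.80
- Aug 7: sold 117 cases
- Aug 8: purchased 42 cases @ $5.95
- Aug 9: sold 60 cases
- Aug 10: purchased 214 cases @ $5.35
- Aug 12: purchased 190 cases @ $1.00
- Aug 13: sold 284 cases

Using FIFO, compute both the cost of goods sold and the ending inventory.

Aug 4, 244 sold [FIFO — oldest first]: 195 @ $6.75 + 49 @ $5.60 = $1,590.65
Aug 7, 117 sold [FIFO — oldest first]: 117 @ $5.60 = $655.20
Aug 9, 60 sold [FIFO — oldest first]: 24 @ $5.60 + 36 @ $5.80 = $343.20
Aug 13, 284 sold [FIFO — oldest first]: 19 @ $5.80 + 42 @ $5.95 + 214 @ $5.35 + 9 @ $1.00 = $1,514.00
Total COGS = $1,590.65 + $655.20 + $343.20 + $1,514.00 = $4,103.05
Ending inventory: 181 @ $1.00 = $181.00
Check: goods available $4,284.05 = COGS $4,103.05 + ending $181.00

COGS = $4,103.05; ending inventory = $181.00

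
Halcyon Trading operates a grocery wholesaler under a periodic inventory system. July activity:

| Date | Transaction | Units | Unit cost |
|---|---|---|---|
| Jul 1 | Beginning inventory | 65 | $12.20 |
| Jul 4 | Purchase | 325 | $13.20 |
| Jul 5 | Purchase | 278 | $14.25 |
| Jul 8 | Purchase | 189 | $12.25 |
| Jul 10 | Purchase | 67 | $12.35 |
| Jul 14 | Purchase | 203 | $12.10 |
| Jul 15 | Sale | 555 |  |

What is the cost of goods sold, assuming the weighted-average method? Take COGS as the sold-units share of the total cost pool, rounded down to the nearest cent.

Jul 15, sell 555: 555/1127 × $14,643.50 → $7,211.30
Ending inventory (cost pool remaining) = $7,432.20

COGS = $7,211.30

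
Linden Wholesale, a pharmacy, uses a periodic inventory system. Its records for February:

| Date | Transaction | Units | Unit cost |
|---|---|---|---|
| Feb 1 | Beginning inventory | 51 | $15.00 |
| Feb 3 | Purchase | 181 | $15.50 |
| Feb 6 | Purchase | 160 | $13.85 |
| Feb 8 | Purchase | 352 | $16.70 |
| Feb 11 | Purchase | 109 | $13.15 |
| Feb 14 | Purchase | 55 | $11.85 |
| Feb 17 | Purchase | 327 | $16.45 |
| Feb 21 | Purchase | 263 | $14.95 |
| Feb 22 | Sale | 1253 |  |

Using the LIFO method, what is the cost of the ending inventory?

Ending inventory = $3,750.55

Feb 22, 1253 sold [LIFO — newest first]: 263 @ $14.95 + 327 @ $16.45 + 55 @ $11.85 + 109 @ $13.15 + 352 @ $16.70 + 147 @ $13.85 = $19,310.45
Ending inventory: 51 @ $15.00 + 181 @ $15.50 + 13 @ $13.85 = $3,750.55
Check: goods available $23,061.00 = COGS $19,310.45 + ending $3,750.55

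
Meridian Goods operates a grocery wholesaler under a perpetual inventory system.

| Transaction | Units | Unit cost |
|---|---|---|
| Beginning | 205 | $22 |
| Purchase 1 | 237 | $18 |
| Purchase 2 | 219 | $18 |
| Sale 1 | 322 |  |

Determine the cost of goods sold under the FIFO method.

Sale 1 (322) [FIFO — oldest first]: 205 @ $22 + 117 @ $18 = $6,616
Ending inventory: 120 @ $18 + 219 @ $18 = $6,102

COGS = $6,616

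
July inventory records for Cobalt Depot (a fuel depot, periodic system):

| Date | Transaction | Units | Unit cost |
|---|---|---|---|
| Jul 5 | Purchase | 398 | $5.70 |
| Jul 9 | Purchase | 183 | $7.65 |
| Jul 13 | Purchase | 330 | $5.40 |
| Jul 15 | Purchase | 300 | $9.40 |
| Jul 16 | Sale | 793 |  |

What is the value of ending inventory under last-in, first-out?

Ending inventory = $2,421.60

Jul 16, 793 sold [LIFO — newest first]: 300 @ $9.40 + 330 @ $5.40 + 163 @ $7.65 = $5,848.95
Ending inventory: 398 @ $5.70 + 20 @ $7.65 = $2,421.60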